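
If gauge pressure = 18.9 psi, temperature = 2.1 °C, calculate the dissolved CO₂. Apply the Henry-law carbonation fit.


vols = (P + 14.695)·(0.01821 + 0.09011·e^(−0.04·T))
vols = (18.9 + 14.695)·(0.01821 + 0.09011·e^(−0.04·2.1))

3.3951 volumes


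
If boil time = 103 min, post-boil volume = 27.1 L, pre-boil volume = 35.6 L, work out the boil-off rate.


rate = (V_pre − V_post) / (t_min/60)
rate = (35.6 − 27.1) / (103/60)

4.9515 L/hr


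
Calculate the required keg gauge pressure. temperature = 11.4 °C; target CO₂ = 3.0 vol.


psi = vols/(0.01821 + 0.09011·e^(−0.04·T)) − 14.695
psi = 3.0/(0.01821 + 0.09011·e^(−0.04·11.4)) − 14.695

25.1335 psi


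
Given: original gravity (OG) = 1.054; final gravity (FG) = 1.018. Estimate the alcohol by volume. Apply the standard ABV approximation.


ABV = (OG − FG) · 131.25
ABV = (1.054 − 1.018) · 131.25

4.7250 % ABV


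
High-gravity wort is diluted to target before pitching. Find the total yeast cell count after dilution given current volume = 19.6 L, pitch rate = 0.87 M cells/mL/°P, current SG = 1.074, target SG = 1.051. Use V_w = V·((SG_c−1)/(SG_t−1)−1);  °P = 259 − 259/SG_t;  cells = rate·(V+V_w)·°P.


V_w = 19.6·((1.074−1)/(1.051−1)−1) = 8.8392
V_final = 19.6 + 8.8392 = 28.4392
°P = 259 − 259/1.051 = 12.5680
cells = 0.87·28.4392·12.5680

310.9597 billion cells


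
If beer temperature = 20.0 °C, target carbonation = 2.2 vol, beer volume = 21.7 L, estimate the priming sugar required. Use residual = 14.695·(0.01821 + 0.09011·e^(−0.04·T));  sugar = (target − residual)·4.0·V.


residual = 14.695·(0.01821 + 0.09011·e^(−0.04·20.0)) = 0.8626
sugar = (2.2 − 0.8626)·4.0·21.7

116.0879 g


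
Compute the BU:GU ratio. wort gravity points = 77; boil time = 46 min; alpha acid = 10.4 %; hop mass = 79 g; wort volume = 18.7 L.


U = 1.65·0.000125^(GP/1000)·(1−e^(−0.04t))/4.15;  IBU = (α/100)·m·U·1000/V;  BU:GU = IBU/GP
U = 1.65·0.000125^(77/1000)·(1−e^(−0.04·46))/4.15 = 0.1674
IBU = (10.4/100)·79·0.1674·1000/18.7 = 73.5541
BU:GU = 73.5541/77

0.9552


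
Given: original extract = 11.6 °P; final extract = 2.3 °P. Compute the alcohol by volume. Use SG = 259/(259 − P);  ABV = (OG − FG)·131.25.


OG = 259/(259 − 11.6) = 1.0469
FG = 259/(259 − 2.3) = 1.0090
ABV = (1.0469 − 1.0090)·131.25

4.9780 % ABV


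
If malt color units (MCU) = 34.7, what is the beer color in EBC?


SRM = 1.4922·MCU^0.6859;  EBC = SRM·1.97
SRM = 1.4922·34.7^0.6859 = 16.9957
EBC = 16.9957·1.97

33.4815 EBC


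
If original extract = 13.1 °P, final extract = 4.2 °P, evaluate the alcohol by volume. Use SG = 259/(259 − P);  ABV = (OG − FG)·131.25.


OG = 259/(259 − 13.1) = 1.0533
FG = 259/(259 − 4.2) = 1.0165
ABV = (1.0533 − 1.0165)·131.25

4.8287 % ABV


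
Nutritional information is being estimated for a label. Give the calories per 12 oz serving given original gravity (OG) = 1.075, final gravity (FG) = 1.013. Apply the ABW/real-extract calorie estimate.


ABW = (OG−FG)·131.25·0.79/FG;  °P = 259 − 259/SG (for OG→OE and FG→AE);  RE = 0.1808·OE + 0.8192·AE;  Cal = (6.9·ABW + 4·(RE−0.1))·FG·3.55
ABW = (1.075 − 1.013)·131.25·0.79/1.013 = 6.3461
OE = 259 − 259/1.075 = 18.0698 °P
AE = 259 − 259/1.013 = 3.3238 °P
RE = 0.1808·18.0698 + 0.8192·3.3238 = 5.9899 °P
Cal = (6.9·6.3461 + 4·(5.9899−0.1))·1.013·3.55

242.1925 kcal


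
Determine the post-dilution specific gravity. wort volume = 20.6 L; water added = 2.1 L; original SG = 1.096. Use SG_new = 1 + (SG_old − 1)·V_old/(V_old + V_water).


pts = (1.096 − 1)·1000·20.6/(20.6 + 2.1) = 87.1189
SG_new = 1 + 87.1189/1000

1.0871


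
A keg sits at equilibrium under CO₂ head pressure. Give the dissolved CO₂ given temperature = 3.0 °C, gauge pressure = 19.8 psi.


vols = (P + 14.695)·(0.01821 + 0.09011·e^(−0.04·T))
vols = (19.8 + 14.695)·(0.01821 + 0.09011·e^(−0.04·3.0))

3.3850 volumes


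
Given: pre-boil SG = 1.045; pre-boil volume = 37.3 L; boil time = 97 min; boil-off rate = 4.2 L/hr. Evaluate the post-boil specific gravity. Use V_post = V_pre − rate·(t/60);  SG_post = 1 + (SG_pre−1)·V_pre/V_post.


V_post = 37.3 − 4.2·(97/60) = 30.5100
SG_post = 1 + (1.045 − 1)·37.3/30.5100

1.0550


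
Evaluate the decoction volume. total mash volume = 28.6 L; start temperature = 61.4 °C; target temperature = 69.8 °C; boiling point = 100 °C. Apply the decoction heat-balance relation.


V_dec = V_total·(T_target − T_start)/(T_boil − T_start)
V_dec = 28.6·(69.8 − 61.4)/(100 − 61.4)

6.2238 L


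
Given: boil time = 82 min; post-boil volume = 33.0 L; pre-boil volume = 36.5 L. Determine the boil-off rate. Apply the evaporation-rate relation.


rate = (V_pre − V_post) / (t_min/60)
rate = (36.5 − 33.0) / (82/60)

2.5610 L/hr


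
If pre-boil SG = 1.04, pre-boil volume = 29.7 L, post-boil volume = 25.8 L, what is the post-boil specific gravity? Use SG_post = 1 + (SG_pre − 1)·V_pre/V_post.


pts_pre = (1.04 − 1)·1000 = 40.0000
pts_post = 40.0000·29.7/25.8 = 46.0465
SG_post = 1 + 46.0465/1000

1.0460


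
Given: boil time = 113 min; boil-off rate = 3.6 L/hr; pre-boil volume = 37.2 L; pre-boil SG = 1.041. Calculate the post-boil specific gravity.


V_post = V_pre − rate·(t/60);  SG_post = 1 + (SG_pre−1)·V_pre/V_post
V_post = 37.2 − 3.6·(113/60) = 30.4200
SG_post = 1 + (1.041 − 1)·37.2/30.4200

1.0501


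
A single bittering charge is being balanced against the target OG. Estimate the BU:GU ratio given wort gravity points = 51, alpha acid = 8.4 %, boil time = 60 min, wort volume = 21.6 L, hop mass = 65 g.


U = 1.65·0.000125^(GP/1000)·(1−e^(−0.04t))/4.15;  IBU = (α/100)·m·U·1000/V;  BU:GU = IBU/GP
U = 1.65·0.000125^(51/1000)·(1−e^(−0.04·60))/4.15 = 0.2286
IBU = (8.4/100)·65·0.2286·1000/21.6 = 57.7851
BU:GU = 57.7851/51

1.1330


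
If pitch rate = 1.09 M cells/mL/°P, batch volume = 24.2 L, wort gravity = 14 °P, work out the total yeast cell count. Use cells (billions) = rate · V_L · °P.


cells = 1.09 · 24.2 · 14

369.2920 billion cells


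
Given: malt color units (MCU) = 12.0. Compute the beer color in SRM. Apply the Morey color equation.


SRM = 1.4922 · MCU^0.6859
SRM = 1.4922 · 12.0^0.6859

8.2042 SRM


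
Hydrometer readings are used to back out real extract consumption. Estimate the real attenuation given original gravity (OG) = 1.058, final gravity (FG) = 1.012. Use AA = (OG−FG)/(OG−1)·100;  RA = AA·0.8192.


AA = (1.058 − 1.012)/(1.058 − 1)·100 = 79.3103
RA = 79.3103·0.8192

64.9710 %


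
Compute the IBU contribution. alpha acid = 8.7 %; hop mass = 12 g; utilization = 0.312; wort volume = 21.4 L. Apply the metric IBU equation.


IBU = (α/100)·mass·U·1000 / V
IBU = (8.7/100)·12·0.312·1000 / 21.4

15.2209 IBU


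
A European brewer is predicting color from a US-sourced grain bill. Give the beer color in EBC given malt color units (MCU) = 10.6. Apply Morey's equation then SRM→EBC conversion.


SRM = 1.4922·MCU^0.6859;  EBC = SRM·1.97
SRM = 1.4922·10.6^0.6859 = 7.5350
EBC = 7.5350·1.97

14.8440 EBC


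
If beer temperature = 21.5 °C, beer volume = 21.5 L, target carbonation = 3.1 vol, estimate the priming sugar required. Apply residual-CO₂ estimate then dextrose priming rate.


residual = 14.695·(0.01821 + 0.09011·e^(−0.04·T));  sugar = (target − residual)·4.0·V
residual = 14.695·(0.01821 + 0.09011·e^(−0.04·21.5)) = 0.8279
sugar = (3.1 − 0.8279)·4.0·21.5

195.3978 g


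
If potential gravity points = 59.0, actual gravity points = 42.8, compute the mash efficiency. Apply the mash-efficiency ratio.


efficiency = actual / potential × 100
efficiency = 42.8 / 59.0 × 100

72.5424 %


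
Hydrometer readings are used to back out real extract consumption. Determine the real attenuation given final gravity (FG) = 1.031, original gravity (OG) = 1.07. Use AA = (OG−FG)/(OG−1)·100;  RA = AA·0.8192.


AA = (1.07 − 1.031)/(1.07 − 1)·100 = 55.7143
RA = 55.7143·0.8192

45.6411 %


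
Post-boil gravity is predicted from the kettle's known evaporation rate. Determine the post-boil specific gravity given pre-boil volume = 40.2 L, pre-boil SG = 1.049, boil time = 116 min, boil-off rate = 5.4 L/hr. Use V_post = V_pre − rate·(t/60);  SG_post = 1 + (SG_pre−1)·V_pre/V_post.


V_post = 40.2 − 5.4·(116/60) = 29.7600
SG_post = 1 + (1.049 − 1)·40.2/29.7600

1.0662


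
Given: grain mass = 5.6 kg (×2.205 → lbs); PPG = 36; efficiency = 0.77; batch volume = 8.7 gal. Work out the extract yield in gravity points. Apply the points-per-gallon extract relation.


points = lbs × PPG × eff / vol
lbs = 5.6 × 2.205 = 12.3480
points = 12.3480 × 36 × 0.77 / 8.7

39.3433 points


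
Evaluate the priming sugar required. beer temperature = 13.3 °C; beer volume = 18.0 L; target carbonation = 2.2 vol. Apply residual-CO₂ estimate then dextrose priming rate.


residual = 14.695·(0.01821 + 0.09011·e^(−0.04·T));  sugar = (target − residual)·4.0·V
residual = 14.695·(0.01821 + 0.09011·e^(−0.04·13.3)) = 1.0454
sugar = (2.2 − 1.0454)·4.0·18.0

83.1276 g


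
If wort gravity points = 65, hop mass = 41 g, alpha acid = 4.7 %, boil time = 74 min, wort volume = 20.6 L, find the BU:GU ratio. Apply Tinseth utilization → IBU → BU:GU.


U = 1.65·0.000125^(GP/1000)·(1−e^(−0.04t))/4.15;  IBU = (α/100)·m·U·1000/V;  BU:GU = IBU/GP
U = 1.65·0.000125^(65/1000)·(1−e^(−0.04·74))/4.15 = 0.2102
IBU = (4.7/100)·41·0.2102·1000/20.6 = 19.6626
BU:GU = 19.6626/65

0.3025


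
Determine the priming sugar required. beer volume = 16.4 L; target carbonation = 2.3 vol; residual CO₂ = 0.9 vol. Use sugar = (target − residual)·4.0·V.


sugar = (2.3 − 0.9)·4.0·16.4

91.8400 g


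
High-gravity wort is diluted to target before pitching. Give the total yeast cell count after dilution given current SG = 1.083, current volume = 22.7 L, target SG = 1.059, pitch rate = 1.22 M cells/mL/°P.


V_w = V·((SG_c−1)/(SG_t−1)−1);  °P = 259 − 259/SG_t;  cells = rate·(V+V_w)·°P
V_w = 22.7·((1.083−1)/(1.059−1)−1) = 9.2339
V_final = 22.7 + 9.2339 = 31.9339
°P = 259 − 259/1.059 = 14.4297
cells = 1.22·31.9339·14.4297

562.1699 billion cells


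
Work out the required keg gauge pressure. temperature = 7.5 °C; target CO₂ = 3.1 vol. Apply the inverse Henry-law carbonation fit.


psi = vols/(0.01821 + 0.09011·e^(−0.04·T)) − 14.695
psi = 3.1/(0.01821 + 0.09011·e^(−0.04·7.5)) − 14.695

21.7906 psi


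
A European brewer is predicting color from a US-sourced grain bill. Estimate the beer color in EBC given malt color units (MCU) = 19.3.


SRM = 1.4922·MCU^0.6859;  EBC = SRM·1.97
SRM = 1.4922·19.3^0.6859 = 11.3656
EBC = 11.3656·1.97

22.3902 EBC


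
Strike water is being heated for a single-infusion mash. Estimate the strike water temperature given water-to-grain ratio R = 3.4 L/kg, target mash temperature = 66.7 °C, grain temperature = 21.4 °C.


T_strike = (0.41/R)·(T_mash − T_grain) + T_mash
T_strike = (0.41/3.4)·(66.7 − 21.4) + 66.7

72.1626 °C


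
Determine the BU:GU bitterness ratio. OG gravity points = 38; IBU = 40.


BU:GU = IBU / OG_points
BU:GU = 40 / 38

1.0526


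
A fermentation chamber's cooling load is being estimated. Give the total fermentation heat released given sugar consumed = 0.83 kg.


Q = m_sugar · 590 kJ/kg
Q = 0.83 · 590

489.7000 kJ


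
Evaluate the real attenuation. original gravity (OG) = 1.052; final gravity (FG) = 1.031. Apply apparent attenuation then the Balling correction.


AA = (OG−FG)/(OG−1)·100;  RA = AA·0.8192
AA = (1.052 − 1.031)/(1.052 − 1)·100 = 40.3846
RA = 40.3846·0.8192

33.0831 %


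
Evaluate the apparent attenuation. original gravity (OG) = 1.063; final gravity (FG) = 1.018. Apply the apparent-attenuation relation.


AA = (OG − FG)/(OG − 1) · 100
AA = (1.063 − 1.018)/(1.063 − 1) · 100

71.4286 %


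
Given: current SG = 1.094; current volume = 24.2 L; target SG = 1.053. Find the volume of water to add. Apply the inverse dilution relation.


V_water = V·((SG_curr − 1)/(SG_target − 1) − 1)
V_water = 24.2·((1.094 − 1)/(1.053 − 1) − 1)

18.7208 L


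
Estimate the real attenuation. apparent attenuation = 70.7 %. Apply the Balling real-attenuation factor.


RA = AA · 0.8192
RA = 70.7 · 0.8192

57.9174 %


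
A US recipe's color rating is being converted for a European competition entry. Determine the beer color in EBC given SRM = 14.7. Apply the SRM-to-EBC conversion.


EBC = SRM · 1.97
EBC = 14.7 · 1.97

28.9590 EBC


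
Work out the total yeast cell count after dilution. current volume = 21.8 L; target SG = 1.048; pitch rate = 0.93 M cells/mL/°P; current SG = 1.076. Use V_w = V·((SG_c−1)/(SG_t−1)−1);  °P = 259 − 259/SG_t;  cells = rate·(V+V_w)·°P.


V_w = 21.8·((1.076−1)/(1.048−1)−1) = 12.7167
V_final = 21.8 + 12.7167 = 34.5167
°P = 259 − 259/1.048 = 11.8626
cells = 0.93·34.5167·11.8626

380.7952 billion cells


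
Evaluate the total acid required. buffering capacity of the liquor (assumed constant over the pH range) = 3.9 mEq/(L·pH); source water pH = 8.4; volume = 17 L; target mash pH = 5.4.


acid = buffering capacity · (pH_source − pH_target) · V
acid = 3.9 · (8.4 − 5.4) · 17

198.9000 mEq


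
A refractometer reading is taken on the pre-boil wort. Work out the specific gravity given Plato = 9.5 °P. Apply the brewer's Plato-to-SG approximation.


SG = 259/(259 − P)
SG = 259/(259 − 9.5)

1.0381


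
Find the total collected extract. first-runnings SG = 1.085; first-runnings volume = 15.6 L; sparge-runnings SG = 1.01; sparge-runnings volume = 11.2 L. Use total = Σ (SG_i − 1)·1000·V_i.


first = (1.085 − 1)·1000·15.6 = 1326.0000
sparge = (1.01 − 1)·1000·11.2 = 112.0000
total = 1326.0000 + 112.0000

1438.0000 gravity·L


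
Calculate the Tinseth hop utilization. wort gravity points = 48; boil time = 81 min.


U = 1.65·0.000125^(GP/1000) · (1 − e^(−0.04·t))/4.15
bigness = 1.65·0.000125^(48/1000) = 1.0719
boil_factor = (1 − e^(−0.04·81))/4.15 = 0.2315
U = 1.0719 · 0.2315

0.2482


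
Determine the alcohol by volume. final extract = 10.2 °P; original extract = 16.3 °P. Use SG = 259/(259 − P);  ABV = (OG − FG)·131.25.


OG = 259/(259 − 16.3) = 1.0672
FG = 259/(259 − 10.2) = 1.0410
ABV = (1.0672 − 1.0410)·131.25

3.4341 % ABV


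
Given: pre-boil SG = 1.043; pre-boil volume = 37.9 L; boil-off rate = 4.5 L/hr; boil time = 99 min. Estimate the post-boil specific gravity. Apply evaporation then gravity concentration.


V_post = V_pre − rate·(t/60);  SG_post = 1 + (SG_pre−1)·V_pre/V_post
V_post = 37.9 − 4.5·(99/60) = 30.4750
SG_post = 1 + (1.043 − 1)·37.9/30.4750

1.0535


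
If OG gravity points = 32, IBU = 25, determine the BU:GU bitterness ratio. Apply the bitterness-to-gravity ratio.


BU:GU = IBU / OG_points
BU:GU = 25 / 32

0.7812


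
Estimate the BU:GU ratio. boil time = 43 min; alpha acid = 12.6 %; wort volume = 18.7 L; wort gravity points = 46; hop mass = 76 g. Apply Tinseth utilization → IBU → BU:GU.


U = 1.65·0.000125^(GP/1000)·(1−e^(−0.04t))/4.15;  IBU = (α/100)·m·U·1000/V;  BU:GU = IBU/GP
U = 1.65·0.000125^(46/1000)·(1−e^(−0.04·43))/4.15 = 0.2159
IBU = (12.6/100)·76·0.2159·1000/18.7 = 110.5463
BU:GU = 110.5463/46

2.4032


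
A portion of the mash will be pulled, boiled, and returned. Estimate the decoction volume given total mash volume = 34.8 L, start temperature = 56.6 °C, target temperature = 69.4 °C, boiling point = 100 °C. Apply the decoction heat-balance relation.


V_dec = V_total·(T_target − T_start)/(T_boil − T_start)
V_dec = 34.8·(69.4 − 56.6)/(100 − 56.6)

10.2636 L


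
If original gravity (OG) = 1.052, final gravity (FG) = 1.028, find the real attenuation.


AA = (OG−FG)/(OG−1)·100;  RA = AA·0.8192
AA = (1.052 − 1.028)/(1.052 − 1)·100 = 46.1538
RA = 46.1538·0.8192

37.8092 %


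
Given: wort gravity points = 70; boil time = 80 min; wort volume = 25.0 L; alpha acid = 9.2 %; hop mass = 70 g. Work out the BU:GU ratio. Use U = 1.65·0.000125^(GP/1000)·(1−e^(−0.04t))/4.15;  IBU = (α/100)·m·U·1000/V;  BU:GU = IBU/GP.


U = 1.65·0.000125^(70/1000)·(1−e^(−0.04·80))/4.15 = 0.2033
IBU = (9.2/100)·70·0.2033·1000/25.0 = 52.3711
BU:GU = 52.3711/70

0.7482


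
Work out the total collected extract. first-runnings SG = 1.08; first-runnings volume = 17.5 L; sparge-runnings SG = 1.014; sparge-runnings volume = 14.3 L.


total = Σ (SG_i − 1)·1000·V_i
first = (1.08 − 1)·1000·17.5 = 1400.0000
sparge = (1.014 − 1)·1000·14.3 = 200.2000
total = 1400.0000 + 200.2000

1600.2000 gravity·L


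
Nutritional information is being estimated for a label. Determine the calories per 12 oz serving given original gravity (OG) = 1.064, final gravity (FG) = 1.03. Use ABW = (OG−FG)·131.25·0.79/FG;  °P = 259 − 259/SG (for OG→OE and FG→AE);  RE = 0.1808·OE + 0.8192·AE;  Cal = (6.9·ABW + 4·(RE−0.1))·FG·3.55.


ABW = (1.064 − 1.03)·131.25·0.79/1.03 = 3.4227
OE = 259 − 259/1.064 = 15.5789 °P
AE = 259 − 259/1.03 = 7.5437 °P
RE = 0.1808·15.5789 + 0.8192·7.5437 = 8.9965 °P
Cal = (6.9·3.4227 + 4·(8.9965−0.1))·1.03·3.55

216.4737 kcal


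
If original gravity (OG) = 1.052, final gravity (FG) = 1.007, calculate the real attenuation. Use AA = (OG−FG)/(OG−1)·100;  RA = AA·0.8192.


AA = (1.052 − 1.007)/(1.052 − 1)·100 = 86.5385
RA = 86.5385·0.8192

70.8923 %


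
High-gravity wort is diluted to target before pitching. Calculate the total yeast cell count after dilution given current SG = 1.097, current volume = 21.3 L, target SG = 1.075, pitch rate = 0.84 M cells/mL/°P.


V_w = V·((SG_c−1)/(SG_t−1)−1);  °P = 259 − 259/SG_t;  cells = rate·(V+V_w)·°P
V_w = 21.3·((1.097−1)/(1.075−1)−1) = 6.2480
V_final = 21.3 + 6.2480 = 27.5480
°P = 259 − 259/1.075 = 18.0698
cells = 0.84·27.5480·18.0698

418.1402 billion cells


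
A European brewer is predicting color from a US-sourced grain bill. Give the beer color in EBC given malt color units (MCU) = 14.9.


SRM = 1.4922·MCU^0.6859;  EBC = SRM·1.97
SRM = 1.4922·14.9^0.6859 = 9.5173
EBC = 9.5173·1.97

18.7492 EBC


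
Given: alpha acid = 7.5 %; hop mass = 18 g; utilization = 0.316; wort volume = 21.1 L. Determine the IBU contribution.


IBU = (α/100)·mass·U·1000 / V
IBU = (7.5/100)·18·0.316·1000 / 21.1

20.2180 IBU


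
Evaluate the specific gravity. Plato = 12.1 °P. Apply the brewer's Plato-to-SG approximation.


SG = 259/(259 − P)
SG = 259/(259 − 12.1)

1.0490


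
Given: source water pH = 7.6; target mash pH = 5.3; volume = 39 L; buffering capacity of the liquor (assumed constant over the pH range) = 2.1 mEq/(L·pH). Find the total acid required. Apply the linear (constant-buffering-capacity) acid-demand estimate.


acid = buffering capacity · (pH_source − pH_target) · V
acid = 2.1 · (7.6 − 5.3) · 39

188.3700 mEq


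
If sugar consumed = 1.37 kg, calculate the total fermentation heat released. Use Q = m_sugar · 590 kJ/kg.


Q = 1.37 · 590

808.3000 kJ


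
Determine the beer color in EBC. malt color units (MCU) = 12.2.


SRM = 1.4922·MCU^0.6859;  EBC = SRM·1.97
SRM = 1.4922·12.2^0.6859 = 8.2978
EBC = 8.2978·1.97

16.3466 EBC


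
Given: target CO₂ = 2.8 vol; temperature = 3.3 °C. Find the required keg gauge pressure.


psi = vols/(0.01821 + 0.09011·e^(−0.04·T)) − 14.695
psi = 2.8/(0.01821 + 0.09011·e^(−0.04·3.3)) − 14.695

14.1184 psi


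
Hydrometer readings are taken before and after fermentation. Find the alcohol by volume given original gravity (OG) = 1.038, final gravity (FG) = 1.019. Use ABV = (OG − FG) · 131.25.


ABV = (1.038 − 1.019) · 131.25

2.4938 % ABV


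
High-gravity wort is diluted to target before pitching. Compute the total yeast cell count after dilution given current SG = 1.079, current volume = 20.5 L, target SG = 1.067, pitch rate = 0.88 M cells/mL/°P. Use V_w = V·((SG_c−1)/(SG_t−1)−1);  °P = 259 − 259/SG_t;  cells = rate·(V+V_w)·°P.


V_w = 20.5·((1.079−1)/(1.067−1)−1) = 3.6716
V_final = 20.5 + 3.6716 = 24.1716
°P = 259 − 259/1.067 = 16.2634
cells = 0.88·24.1716·16.2634

345.9386 billion cells


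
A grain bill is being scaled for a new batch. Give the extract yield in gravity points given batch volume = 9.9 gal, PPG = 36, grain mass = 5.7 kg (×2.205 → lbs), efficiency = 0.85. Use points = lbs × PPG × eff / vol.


lbs = 5.7 × 2.205 = 12.5685
points = 12.5685 × 36 × 0.85 / 9.9

38.8481 points


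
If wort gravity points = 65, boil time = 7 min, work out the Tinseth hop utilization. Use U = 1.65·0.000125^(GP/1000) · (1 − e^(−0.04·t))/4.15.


bigness = 1.65·0.000125^(65/1000) = 0.9200
boil_factor = (1 − e^(−0.04·7))/4.15 = 0.0588
U = 0.9200 · 0.0588

0.0541


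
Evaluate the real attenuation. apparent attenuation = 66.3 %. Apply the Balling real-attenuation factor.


RA = AA · 0.8192
RA = 66.3 · 0.8192

54.3130 %


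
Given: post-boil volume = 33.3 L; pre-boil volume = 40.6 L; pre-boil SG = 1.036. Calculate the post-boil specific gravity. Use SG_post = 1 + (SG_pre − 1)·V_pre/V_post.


pts_pre = (1.036 − 1)·1000 = 36.0000
pts_post = 36.0000·40.6/33.3 = 43.8919
SG_post = 1 + 43.8919/1000

1.0439


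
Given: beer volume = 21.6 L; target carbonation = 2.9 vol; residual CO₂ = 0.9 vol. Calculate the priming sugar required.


sugar = (target − residual)·4.0·V
sugar = (2.9 − 0.9)·4.0·21.6

172.8000 g


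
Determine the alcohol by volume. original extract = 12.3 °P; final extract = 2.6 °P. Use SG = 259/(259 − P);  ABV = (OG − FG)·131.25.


OG = 259/(259 − 12.3) = 1.0499
FG = 259/(259 − 2.6) = 1.0101
ABV = (1.0499 − 1.0101)·131.25

5.2130 % ABV


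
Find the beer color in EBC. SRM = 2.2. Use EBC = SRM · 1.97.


EBC = 2.2 · 1.97

4.3340 EBC


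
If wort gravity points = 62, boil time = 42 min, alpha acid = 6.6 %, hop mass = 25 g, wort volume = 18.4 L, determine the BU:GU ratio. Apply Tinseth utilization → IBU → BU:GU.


U = 1.65·0.000125^(GP/1000)·(1−e^(−0.04t))/4.15;  IBU = (α/100)·m·U·1000/V;  BU:GU = IBU/GP
U = 1.65·0.000125^(62/1000)·(1−e^(−0.04·42))/4.15 = 0.1853
IBU = (6.6/100)·25·0.1853·1000/18.4 = 16.6163
BU:GU = 16.6163/62

0.2680


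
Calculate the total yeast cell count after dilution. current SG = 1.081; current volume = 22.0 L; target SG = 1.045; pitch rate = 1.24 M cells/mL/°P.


V_w = V·((SG_c−1)/(SG_t−1)−1);  °P = 259 − 259/SG_t;  cells = rate·(V+V_w)·°P
V_w = 22.0·((1.081−1)/(1.045−1)−1) = 17.6000
V_final = 22.0 + 17.6000 = 39.6000
°P = 259 − 259/1.045 = 11.1531
cells = 1.24·39.6000·11.1531

547.6623 billion cells


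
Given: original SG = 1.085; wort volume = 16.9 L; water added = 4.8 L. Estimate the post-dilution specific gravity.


SG_new = 1 + (SG_old − 1)·V_old/(V_old + V_water)
pts = (1.085 − 1)·1000·16.9/(16.9 + 4.8) = 66.1982
SG_new = 1 + 66.1982/1000

1.0662


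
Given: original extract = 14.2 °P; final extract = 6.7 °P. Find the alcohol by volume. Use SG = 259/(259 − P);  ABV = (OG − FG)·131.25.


OG = 259/(259 − 14.2) = 1.0580
FG = 259/(259 − 6.7) = 1.0266
ABV = (1.0580 − 1.0266)·131.25

4.1279 % ABV


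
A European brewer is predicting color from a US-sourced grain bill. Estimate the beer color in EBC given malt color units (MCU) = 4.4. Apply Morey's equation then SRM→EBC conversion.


SRM = 1.4922·MCU^0.6859;  EBC = SRM·1.97
SRM = 1.4922·4.4^0.6859 = 4.1226
EBC = 4.1226·1.97

8.1215 EBC


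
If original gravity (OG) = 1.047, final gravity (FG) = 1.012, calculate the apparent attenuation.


AA = (OG − FG)/(OG − 1) · 100
AA = (1.047 − 1.012)/(1.047 − 1) · 100

74.4681 %


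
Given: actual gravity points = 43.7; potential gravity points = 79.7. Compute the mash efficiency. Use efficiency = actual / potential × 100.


efficiency = 43.7 / 79.7 × 100

54.8306 %


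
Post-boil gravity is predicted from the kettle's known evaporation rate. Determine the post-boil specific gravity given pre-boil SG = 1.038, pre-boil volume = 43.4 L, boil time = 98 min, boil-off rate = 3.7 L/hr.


V_post = V_pre − rate·(t/60);  SG_post = 1 + (SG_pre−1)·V_pre/V_post
V_post = 43.4 − 3.7·(98/60) = 37.3567
SG_post = 1 + (1.038 − 1)·43.4/37.3567

1.0441


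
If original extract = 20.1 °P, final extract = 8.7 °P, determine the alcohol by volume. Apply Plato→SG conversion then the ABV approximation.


SG = 259/(259 − P);  ABV = (OG − FG)·131.25
OG = 259/(259 − 20.1) = 1.0841
FG = 259/(259 − 8.7) = 1.0348
ABV = (1.0841 − 1.0348)·131.25

6.4808 % ABV


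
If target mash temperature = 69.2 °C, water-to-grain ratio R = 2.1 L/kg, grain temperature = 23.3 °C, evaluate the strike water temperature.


T_strike = (0.41/R)·(T_mash − T_grain) + T_mash
T_strike = (0.41/2.1)·(69.2 − 23.3) + 69.2

78.1614 °C


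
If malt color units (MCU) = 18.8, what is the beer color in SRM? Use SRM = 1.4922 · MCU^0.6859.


SRM = 1.4922 · 18.8^0.6859

11.1628 SRM


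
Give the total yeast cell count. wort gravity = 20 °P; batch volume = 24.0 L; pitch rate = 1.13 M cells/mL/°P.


cells (billions) = rate · V_L · °P
cells = 1.13 · 24.0 · 20

542.4000 billion cells


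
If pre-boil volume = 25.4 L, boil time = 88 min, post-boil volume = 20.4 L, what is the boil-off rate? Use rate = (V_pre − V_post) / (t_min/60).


rate = (25.4 − 20.4) / (88/60)

3.4091 L/hr


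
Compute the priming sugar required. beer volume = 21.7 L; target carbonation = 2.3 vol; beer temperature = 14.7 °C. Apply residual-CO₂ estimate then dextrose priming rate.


residual = 14.695·(0.01821 + 0.09011·e^(−0.04·T));  sugar = (target − residual)·4.0·V
residual = 14.695·(0.01821 + 0.09011·e^(−0.04·14.7)) = 1.0031
sugar = (2.3 − 1.0031)·4.0·21.7

112.5720 g


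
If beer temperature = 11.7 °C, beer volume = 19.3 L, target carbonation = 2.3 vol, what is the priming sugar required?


residual = 14.695·(0.01821 + 0.09011·e^(−0.04·T));  sugar = (target − residual)·4.0·V
residual = 14.695·(0.01821 + 0.09011·e^(−0.04·11.7)) = 1.0969
sugar = (2.3 − 1.0969)·4.0·19.3

92.8824 g


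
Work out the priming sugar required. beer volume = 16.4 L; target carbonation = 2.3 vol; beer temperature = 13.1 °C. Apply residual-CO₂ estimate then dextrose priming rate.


residual = 14.695·(0.01821 + 0.09011·e^(−0.04·T));  sugar = (target − residual)·4.0·V
residual = 14.695·(0.01821 + 0.09011·e^(−0.04·13.1)) = 1.0517
sugar = (2.3 − 1.0517)·4.0·16.4

81.8886 g


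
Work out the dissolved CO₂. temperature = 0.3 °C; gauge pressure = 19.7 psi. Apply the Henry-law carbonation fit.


vols = (P + 14.695)·(0.01821 + 0.09011·e^(−0.04·T))
vols = (19.7 + 14.695)·(0.01821 + 0.09011·e^(−0.04·0.3))

3.6887 volumes


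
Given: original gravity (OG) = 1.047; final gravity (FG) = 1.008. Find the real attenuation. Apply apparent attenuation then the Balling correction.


AA = (OG−FG)/(OG−1)·100;  RA = AA·0.8192
AA = (1.047 − 1.008)/(1.047 − 1)·100 = 82.9787
RA = 82.9787·0.8192

67.9762 %


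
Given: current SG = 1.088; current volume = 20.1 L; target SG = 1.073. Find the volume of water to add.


V_water = V·((SG_curr − 1)/(SG_target − 1) − 1)
V_water = 20.1·((1.088 − 1)/(1.073 − 1) − 1)

4.1301 L


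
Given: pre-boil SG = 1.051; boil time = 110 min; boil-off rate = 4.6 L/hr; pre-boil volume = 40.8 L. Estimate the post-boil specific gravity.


V_post = V_pre − rate·(t/60);  SG_post = 1 + (SG_pre−1)·V_pre/V_post
V_post = 40.8 − 4.6·(110/60) = 32.3667
SG_post = 1 + (1.051 − 1)·40.8/32.3667

1.0643


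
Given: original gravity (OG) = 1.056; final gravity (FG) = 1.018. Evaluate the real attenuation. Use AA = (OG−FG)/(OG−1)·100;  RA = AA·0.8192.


AA = (1.056 − 1.018)/(1.056 − 1)·100 = 67.8571
RA = 67.8571·0.8192

55.5886 %


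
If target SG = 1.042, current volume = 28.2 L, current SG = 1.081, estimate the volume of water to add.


V_water = V·((SG_curr − 1)/(SG_target − 1) − 1)
V_water = 28.2·((1.081 − 1)/(1.042 − 1) − 1)

26.1857 L


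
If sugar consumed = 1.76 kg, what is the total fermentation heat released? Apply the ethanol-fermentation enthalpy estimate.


Q = m_sugar · 590 kJ/kg
Q = 1.76 · 590

1038.4000 kJ


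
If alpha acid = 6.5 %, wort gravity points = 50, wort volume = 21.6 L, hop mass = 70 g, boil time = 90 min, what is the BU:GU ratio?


U = 1.65·0.000125^(GP/1000)·(1−e^(−0.04t))/4.15;  IBU = (α/100)·m·U·1000/V;  BU:GU = IBU/GP
U = 1.65·0.000125^(50/1000)·(1−e^(−0.04·90))/4.15 = 0.2467
IBU = (6.5/100)·70·0.2467·1000/21.6 = 51.9765
BU:GU = 51.9765/50

1.0395


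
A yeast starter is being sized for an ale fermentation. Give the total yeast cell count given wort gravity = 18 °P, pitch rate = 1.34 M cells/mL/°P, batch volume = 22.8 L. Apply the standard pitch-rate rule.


cells (billions) = rate · V_L · °P
cells = 1.34 · 22.8 · 18

549.9360 billion cells


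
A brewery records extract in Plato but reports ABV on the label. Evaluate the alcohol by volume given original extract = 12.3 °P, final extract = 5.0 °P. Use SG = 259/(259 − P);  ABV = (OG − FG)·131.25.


OG = 259/(259 − 12.3) = 1.0499
FG = 259/(259 − 5.0) = 1.0197
ABV = (1.0499 − 1.0197)·131.25

3.9602 % ABV


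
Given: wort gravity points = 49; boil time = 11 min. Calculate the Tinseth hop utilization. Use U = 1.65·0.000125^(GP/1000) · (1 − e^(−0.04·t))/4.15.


bigness = 1.65·0.000125^(49/1000) = 1.0623
boil_factor = (1 − e^(−0.04·11))/4.15 = 0.0858
U = 1.0623 · 0.0858

0.0911


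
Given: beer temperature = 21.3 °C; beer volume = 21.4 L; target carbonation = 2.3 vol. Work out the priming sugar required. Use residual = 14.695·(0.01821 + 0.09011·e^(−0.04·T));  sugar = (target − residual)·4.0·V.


residual = 14.695·(0.01821 + 0.09011·e^(−0.04·21.3)) = 0.8324
sugar = (2.3 − 0.8324)·4.0·21.4

125.6237 g


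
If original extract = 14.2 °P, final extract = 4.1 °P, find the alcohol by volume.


SG = 259/(259 − P);  ABV = (OG − FG)·131.25
OG = 259/(259 − 14.2) = 1.0580
FG = 259/(259 − 4.1) = 1.0161
ABV = (1.0580 − 1.0161)·131.25

5.5022 % ABV


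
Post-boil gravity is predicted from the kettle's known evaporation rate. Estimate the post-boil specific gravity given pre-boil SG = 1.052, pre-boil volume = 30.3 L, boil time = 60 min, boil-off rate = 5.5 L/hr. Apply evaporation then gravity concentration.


V_post = V_pre − rate·(t/60);  SG_post = 1 + (SG_pre−1)·V_pre/V_post
V_post = 30.3 − 5.5·(60/60) = 24.8000
SG_post = 1 + (1.052 − 1)·30.3/24.8000

1.0635


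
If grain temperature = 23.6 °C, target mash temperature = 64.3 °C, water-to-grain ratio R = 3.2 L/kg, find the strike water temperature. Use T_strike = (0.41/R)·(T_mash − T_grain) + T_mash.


T_strike = (0.41/3.2)·(64.3 − 23.6) + 64.3

69.5147 °C


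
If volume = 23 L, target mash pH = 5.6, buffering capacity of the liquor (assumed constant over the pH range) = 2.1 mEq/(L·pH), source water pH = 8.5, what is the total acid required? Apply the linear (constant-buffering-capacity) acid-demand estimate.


acid = buffering capacity · (pH_source − pH_target) · V
acid = 2.1 · (8.5 − 5.6) · 23

140.0700 mEq


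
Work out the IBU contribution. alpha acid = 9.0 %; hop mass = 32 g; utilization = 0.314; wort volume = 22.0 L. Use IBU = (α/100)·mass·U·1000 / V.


IBU = (9.0/100)·32·0.314·1000 / 22.0

41.1055 IBU


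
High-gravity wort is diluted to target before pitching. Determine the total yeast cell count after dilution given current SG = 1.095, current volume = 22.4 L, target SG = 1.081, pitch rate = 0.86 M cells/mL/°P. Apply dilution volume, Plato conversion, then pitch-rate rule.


V_w = V·((SG_c−1)/(SG_t−1)−1);  °P = 259 − 259/SG_t;  cells = rate·(V+V_w)·°P
V_w = 22.4·((1.095−1)/(1.081−1)−1) = 3.8716
V_final = 22.4 + 3.8716 = 26.2716
°P = 259 − 259/1.081 = 19.4070
cells = 0.86·26.2716·19.4070

438.4743 billion cells


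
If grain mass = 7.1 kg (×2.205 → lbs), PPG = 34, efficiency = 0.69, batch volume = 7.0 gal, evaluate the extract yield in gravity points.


points = lbs × PPG × eff / vol
lbs = 7.1 × 2.205 = 15.6555
points = 15.6555 × 34 × 0.69 / 7.0

52.4683 points


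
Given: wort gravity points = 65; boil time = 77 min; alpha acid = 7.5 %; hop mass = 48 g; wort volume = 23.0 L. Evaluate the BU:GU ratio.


U = 1.65·0.000125^(GP/1000)·(1−e^(−0.04t))/4.15;  IBU = (α/100)·m·U·1000/V;  BU:GU = IBU/GP
U = 1.65·0.000125^(65/1000)·(1−e^(−0.04·77))/4.15 = 0.2115
IBU = (7.5/100)·48·0.2115·1000/23.0 = 33.1037
BU:GU = 33.1037/65

0.5093


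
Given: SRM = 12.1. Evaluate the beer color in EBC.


EBC = SRM · 1.97
EBC = 12.1 · 1.97

23.8370 EBC


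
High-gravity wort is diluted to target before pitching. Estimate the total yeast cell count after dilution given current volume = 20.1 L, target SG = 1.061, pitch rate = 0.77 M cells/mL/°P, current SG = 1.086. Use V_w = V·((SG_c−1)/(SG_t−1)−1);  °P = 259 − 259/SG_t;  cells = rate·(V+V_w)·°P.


V_w = 20.1·((1.086−1)/(1.061−1)−1) = 8.2377
V_final = 20.1 + 8.2377 = 28.3377
°P = 259 − 259/1.061 = 14.8907
cells = 0.77·28.3377·14.8907

324.9149 billion cells


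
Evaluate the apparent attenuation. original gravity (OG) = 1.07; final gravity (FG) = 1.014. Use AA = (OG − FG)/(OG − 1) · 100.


AA = (1.07 − 1.014)/(1.07 − 1) · 100

80.0000 %


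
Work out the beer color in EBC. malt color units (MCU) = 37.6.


SRM = 1.4922·MCU^0.6859;  EBC = SRM·1.97
SRM = 1.4922·37.6^0.6859 = 17.9576
EBC = 17.9576·1.97

35.3765 EBC


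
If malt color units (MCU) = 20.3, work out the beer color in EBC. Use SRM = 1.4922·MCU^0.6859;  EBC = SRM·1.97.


SRM = 1.4922·20.3^0.6859 = 11.7663
EBC = 11.7663·1.97

23.1795 EBC


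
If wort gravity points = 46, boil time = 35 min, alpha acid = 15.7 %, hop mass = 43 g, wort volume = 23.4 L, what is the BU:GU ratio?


U = 1.65·0.000125^(GP/1000)·(1−e^(−0.04t))/4.15;  IBU = (α/100)·m·U·1000/V;  BU:GU = IBU/GP
U = 1.65·0.000125^(46/1000)·(1−e^(−0.04·35))/4.15 = 0.1981
IBU = (15.7/100)·43·0.1981·1000/23.4 = 57.1575
BU:GU = 57.1575/46

1.2426


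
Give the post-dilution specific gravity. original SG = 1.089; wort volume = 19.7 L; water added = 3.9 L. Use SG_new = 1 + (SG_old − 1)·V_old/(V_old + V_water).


pts = (1.089 − 1)·1000·19.7/(19.7 + 3.9) = 74.2924
SG_new = 1 + 74.2924/1000

1.0743


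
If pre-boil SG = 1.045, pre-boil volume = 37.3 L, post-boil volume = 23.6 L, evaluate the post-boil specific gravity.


SG_post = 1 + (SG_pre − 1)·V_pre/V_post
pts_pre = (1.045 − 1)·1000 = 45.0000
pts_post = 45.0000·37.3/23.6 = 71.1229
SG_post = 1 + 71.1229/1000

1.0711


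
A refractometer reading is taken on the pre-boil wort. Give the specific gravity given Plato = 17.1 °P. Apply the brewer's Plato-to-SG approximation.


SG = 259/(259 − P)
SG = 259/(259 − 17.1)

1.0707


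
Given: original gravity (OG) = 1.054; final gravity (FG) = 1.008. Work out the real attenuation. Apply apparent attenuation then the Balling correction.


AA = (OG−FG)/(OG−1)·100;  RA = AA·0.8192
AA = (1.054 − 1.008)/(1.054 − 1)·100 = 85.1852
RA = 85.1852·0.8192

69.7837 %


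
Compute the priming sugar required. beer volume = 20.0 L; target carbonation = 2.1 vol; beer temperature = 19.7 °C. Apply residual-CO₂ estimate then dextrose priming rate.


residual = 14.695·(0.01821 + 0.09011·e^(−0.04·T));  sugar = (target − residual)·4.0·V
residual = 14.695·(0.01821 + 0.09011·e^(−0.04·19.7)) = 0.8698
sugar = (2.1 − 0.8698)·4.0·20.0

98.4188 g


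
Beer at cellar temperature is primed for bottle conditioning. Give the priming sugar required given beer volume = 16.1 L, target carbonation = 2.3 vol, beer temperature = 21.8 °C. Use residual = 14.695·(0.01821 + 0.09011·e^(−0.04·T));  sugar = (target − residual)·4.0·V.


residual = 14.695·(0.01821 + 0.09011·e^(−0.04·21.8)) = 0.8212
sugar = (2.3 − 0.8212)·4.0·16.1

95.2316 g


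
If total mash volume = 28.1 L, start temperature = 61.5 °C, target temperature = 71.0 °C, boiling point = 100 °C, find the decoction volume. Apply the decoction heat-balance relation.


V_dec = V_total·(T_target − T_start)/(T_boil − T_start)
V_dec = 28.1·(71.0 − 61.5)/(100 − 61.5)

6.9338 L


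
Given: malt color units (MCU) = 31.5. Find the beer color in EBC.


SRM = 1.4922·MCU^0.6859;  EBC = SRM·1.97
SRM = 1.4922·31.5^0.6859 = 15.9044
EBC = 15.9044·1.97

31.3317 EBC


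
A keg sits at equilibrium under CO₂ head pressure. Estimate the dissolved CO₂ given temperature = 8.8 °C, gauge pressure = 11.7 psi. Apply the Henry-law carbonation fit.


vols = (P + 14.695)·(0.01821 + 0.09011·e^(−0.04·T))
vols = (11.7 + 14.695)·(0.01821 + 0.09011·e^(−0.04·8.8))

2.1534 volumes


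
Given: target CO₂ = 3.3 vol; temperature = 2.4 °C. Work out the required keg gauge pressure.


psi = vols/(0.01821 + 0.09011·e^(−0.04·T)) − 14.695
psi = 3.3/(0.01821 + 0.09011·e^(−0.04·2.4)) − 14.695

18.2814 psi


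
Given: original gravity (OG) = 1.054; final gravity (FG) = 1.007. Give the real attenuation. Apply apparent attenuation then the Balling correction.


AA = (OG−FG)/(OG−1)·100;  RA = AA·0.8192
AA = (1.054 − 1.007)/(1.054 − 1)·100 = 87.0370
RA = 87.0370·0.8192

71.3007 %


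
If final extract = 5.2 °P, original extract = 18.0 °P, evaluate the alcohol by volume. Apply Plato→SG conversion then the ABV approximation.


SG = 259/(259 − P);  ABV = (OG − FG)·131.25
OG = 259/(259 − 18.0) = 1.0747
FG = 259/(259 − 5.2) = 1.0205
ABV = (1.0747 − 1.0205)·131.25

7.1138 % ABV


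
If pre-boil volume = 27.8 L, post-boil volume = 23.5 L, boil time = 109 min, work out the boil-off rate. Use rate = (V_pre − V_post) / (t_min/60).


rate = (27.8 − 23.5) / (109/60)

2.3670 L/hr


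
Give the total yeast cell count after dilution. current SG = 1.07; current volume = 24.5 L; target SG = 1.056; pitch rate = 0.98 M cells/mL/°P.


V_w = V·((SG_c−1)/(SG_t−1)−1);  °P = 259 − 259/SG_t;  cells = rate·(V+V_w)·°P
V_w = 24.5·((1.07−1)/(1.056−1)−1) = 6.1250
V_final = 24.5 + 6.1250 = 30.6250
°P = 259 − 259/1.056 = 13.7348
cells = 0.98·30.6250·13.7348

412.2171 billion cells


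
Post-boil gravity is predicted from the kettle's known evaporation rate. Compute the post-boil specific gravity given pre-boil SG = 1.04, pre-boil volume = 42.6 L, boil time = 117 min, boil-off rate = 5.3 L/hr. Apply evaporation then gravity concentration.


V_post = V_pre − rate·(t/60);  SG_post = 1 + (SG_pre−1)·V_pre/V_post
V_post = 42.6 − 5.3·(117/60) = 32.2650
SG_post = 1 + (1.04 − 1)·42.6/32.2650

1.0528


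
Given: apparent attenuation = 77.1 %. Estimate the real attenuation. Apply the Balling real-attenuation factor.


RA = AA · 0.8192
RA = 77.1 · 0.8192

63.1603 %


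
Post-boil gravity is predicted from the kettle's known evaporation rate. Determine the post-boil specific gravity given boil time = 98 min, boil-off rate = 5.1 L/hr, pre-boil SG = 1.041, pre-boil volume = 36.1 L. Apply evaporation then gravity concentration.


V_post = V_pre − rate·(t/60);  SG_post = 1 + (SG_pre−1)·V_pre/V_post
V_post = 36.1 − 5.1·(98/60) = 27.7700
SG_post = 1 + (1.041 − 1)·36.1/27.7700

1.0533
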